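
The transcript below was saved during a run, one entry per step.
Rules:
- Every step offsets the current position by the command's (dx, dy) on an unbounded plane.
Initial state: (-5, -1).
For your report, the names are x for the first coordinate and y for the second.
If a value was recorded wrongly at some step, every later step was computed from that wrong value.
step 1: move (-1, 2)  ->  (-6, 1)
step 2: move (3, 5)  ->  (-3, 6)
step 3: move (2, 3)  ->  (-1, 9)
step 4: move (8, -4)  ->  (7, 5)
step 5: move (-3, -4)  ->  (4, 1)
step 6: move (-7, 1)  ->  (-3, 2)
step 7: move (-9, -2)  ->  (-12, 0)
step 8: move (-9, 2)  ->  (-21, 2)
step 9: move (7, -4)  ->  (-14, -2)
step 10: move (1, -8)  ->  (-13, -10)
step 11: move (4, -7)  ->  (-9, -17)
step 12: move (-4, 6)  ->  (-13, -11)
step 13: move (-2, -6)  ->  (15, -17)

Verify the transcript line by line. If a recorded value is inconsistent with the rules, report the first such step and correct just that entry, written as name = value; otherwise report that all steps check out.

Recomputing the run from the initial state:
step 1: x = -6, y = 1
step 2: x = -3, y = 6
step 3: x = -1, y = 9
step 4: x = 7, y = 5
step 5: x = 4, y = 1
step 6: x = -3, y = 2
step 7: x = -12, y = 0
step 8: x = -21, y = 2
step 9: x = -14, y = -2
step 10: x = -13, y = -10
step 11: x = -9, y = -17
step 12: x = -13, y = -11
step 13: x = -15, y = -17
The first disagreement with the transcript is at step 13, where the value should be x = -15.

step 13, x = -15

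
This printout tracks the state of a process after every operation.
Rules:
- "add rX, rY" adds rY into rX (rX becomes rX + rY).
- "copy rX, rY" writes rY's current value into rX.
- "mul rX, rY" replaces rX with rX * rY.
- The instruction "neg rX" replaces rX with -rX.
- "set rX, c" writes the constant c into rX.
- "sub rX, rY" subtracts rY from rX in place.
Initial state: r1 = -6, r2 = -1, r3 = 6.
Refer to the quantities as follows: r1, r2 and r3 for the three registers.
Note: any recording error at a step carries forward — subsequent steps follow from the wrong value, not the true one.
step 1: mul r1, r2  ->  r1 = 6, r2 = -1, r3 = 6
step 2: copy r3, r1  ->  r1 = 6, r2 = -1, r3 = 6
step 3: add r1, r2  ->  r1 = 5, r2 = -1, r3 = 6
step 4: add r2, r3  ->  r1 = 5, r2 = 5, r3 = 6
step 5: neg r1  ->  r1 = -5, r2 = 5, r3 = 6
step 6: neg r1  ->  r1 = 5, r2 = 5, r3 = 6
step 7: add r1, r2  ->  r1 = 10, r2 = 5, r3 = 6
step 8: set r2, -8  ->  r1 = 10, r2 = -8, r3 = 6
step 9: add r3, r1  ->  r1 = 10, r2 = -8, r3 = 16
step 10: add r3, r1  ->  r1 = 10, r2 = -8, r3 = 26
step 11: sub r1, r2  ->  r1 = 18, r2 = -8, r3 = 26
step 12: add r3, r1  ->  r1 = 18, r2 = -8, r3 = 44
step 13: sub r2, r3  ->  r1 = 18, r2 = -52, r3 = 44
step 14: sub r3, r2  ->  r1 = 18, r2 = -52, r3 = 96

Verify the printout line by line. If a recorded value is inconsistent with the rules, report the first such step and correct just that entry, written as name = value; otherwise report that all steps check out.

no error

Recomputing the run from the initial state:
step 1: r1 = 6, r2 = -1, r3 = 6
step 2: r1 = 6, r2 = -1, r3 = 6
step 3: r1 = 5, r2 = -1, r3 = 6
step 4: r1 = 5, r2 = 5, r3 = 6
step 5: r1 = -5, r2 = 5, r3 = 6
step 6: r1 = 5, r2 = 5, r3 = 6
step 7: r1 = 10, r2 = 5, r3 = 6
step 8: r1 = 10, r2 = -8, r3 = 6
step 9: r1 = 10, r2 = -8, r3 = 16
step 10: r1 = 10, r2 = -8, r3 = 26
step 11: r1 = 18, r2 = -8, r3 = 26
step 12: r1 = 18, r2 = -8, r3 = 44
step 13: r1 = 18, r2 = -52, r3 = 44
step 14: r1 = 18, r2 = -52, r3 = 96
This matches the printout at every step.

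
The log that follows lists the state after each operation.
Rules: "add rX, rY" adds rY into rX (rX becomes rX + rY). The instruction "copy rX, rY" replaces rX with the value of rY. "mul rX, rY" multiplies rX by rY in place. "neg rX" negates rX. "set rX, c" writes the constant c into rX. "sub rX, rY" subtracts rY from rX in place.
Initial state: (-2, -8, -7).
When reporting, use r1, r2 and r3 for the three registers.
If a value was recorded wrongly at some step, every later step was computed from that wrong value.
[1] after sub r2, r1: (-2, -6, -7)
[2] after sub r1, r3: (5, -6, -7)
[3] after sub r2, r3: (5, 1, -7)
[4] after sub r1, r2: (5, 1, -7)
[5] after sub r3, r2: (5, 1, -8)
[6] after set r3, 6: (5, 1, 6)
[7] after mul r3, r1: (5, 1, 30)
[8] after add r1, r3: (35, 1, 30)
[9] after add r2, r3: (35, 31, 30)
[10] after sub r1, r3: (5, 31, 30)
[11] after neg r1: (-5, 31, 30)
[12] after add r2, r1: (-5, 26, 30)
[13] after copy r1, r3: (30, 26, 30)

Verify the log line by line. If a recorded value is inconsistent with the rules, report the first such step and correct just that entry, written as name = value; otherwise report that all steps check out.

step 4, r1 = 4

Recomputing the run from the initial state:
step 1: r1 = -2, r2 = -6, r3 = -7
step 2: r1 = 5, r2 = -6, r3 = -7
step 3: r1 = 5, r2 = 1, r3 = -7
step 4: r1 = 4, r2 = 1, r3 = -7
step 5: r1 = 4, r2 = 1, r3 = -8
step 6: r1 = 4, r2 = 1, r3 = 6
step 7: r1 = 4, r2 = 1, r3 = 24
step 8: r1 = 28, r2 = 1, r3 = 24
step 9: r1 = 28, r2 = 25, r3 = 24
step 10: r1 = 4, r2 = 25, r3 = 24
step 11: r1 = -4, r2 = 25, r3 = 24
step 12: r1 = -4, r2 = 21, r3 = 24
step 13: r1 = 24, r2 = 21, r3 = 24
The first disagreement with the log is at step 4, where the value should be r1 = 4.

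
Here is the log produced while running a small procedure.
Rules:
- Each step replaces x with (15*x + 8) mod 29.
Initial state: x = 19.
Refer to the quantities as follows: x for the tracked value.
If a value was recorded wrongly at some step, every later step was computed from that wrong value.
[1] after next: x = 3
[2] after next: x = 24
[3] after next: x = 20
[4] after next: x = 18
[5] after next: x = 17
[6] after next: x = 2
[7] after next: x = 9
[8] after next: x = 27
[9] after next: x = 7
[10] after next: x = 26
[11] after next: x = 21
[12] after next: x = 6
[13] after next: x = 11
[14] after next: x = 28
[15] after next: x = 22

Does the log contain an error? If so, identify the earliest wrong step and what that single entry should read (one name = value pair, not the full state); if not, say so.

Recomputing the run from the initial state:
step 1: x = 3
step 2: x = 24
step 3: x = 20
step 4: x = 18
step 5: x = 17
step 6: x = 2
step 7: x = 9
step 8: x = 27
step 9: x = 7
step 10: x = 26
step 11: x = 21
step 12: x = 4
step 13: x = 10
step 14: x = 13
step 15: x = 0
The first disagreement with the log is at step 12, where the value should be x = 4.

step 12, x = 4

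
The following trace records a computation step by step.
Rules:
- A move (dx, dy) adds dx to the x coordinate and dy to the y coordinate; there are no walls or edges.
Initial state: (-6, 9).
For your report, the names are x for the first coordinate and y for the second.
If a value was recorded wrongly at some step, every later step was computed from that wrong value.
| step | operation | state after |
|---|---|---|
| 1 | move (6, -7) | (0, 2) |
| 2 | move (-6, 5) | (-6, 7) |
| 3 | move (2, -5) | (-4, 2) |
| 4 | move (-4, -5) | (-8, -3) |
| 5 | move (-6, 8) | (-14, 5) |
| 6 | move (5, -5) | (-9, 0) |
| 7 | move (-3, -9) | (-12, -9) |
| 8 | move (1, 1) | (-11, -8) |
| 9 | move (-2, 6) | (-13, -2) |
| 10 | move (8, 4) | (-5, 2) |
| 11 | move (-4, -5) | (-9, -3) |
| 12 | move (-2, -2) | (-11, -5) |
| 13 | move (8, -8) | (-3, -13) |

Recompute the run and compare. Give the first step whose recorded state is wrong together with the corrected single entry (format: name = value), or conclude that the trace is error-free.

no error

step 1: x = -6 + (6) = 0, y = 9 + (-7) = 2 -> agrees with the trace
step 2: x = 0 + (-6) = -6, y = 2 + (5) = 7 -> agrees with the trace
step 3: x = -6 + (2) = -4, y = 7 + (-5) = 2 -> matches
step 4: x = -4 + (-4) = -8, y = 2 + (-5) = -3 -> in agreement
step 5: x = -8 + (-6) = -14, y = -3 + (8) = 5 -> exactly as logged
step 6: x = -14 + (5) = -9, y = 5 + (-5) = 0 -> confirmed correct
step 7: x = -9 + (-3) = -12, y = 0 + (-9) = -9 -> matches
step 8: x = -12 + (1) = -11, y = -9 + (1) = -8 -> confirmed correct
step 9: x = -11 + (-2) = -13, y = -8 + (6) = -2 -> consistent with the trace
step 10: x = -13 + (8) = -5, y = -2 + (4) = 2 -> confirmed correct
step 11: x = -5 + (-4) = -9, y = 2 + (-5) = -3 -> checks out
step 12: x = -9 + (-2) = -11, y = -3 + (-2) = -5 -> agrees with the trace
step 13: x = -11 + (8) = -3, y = -5 + (-8) = -13 -> in agreement
All entries verified; no error found.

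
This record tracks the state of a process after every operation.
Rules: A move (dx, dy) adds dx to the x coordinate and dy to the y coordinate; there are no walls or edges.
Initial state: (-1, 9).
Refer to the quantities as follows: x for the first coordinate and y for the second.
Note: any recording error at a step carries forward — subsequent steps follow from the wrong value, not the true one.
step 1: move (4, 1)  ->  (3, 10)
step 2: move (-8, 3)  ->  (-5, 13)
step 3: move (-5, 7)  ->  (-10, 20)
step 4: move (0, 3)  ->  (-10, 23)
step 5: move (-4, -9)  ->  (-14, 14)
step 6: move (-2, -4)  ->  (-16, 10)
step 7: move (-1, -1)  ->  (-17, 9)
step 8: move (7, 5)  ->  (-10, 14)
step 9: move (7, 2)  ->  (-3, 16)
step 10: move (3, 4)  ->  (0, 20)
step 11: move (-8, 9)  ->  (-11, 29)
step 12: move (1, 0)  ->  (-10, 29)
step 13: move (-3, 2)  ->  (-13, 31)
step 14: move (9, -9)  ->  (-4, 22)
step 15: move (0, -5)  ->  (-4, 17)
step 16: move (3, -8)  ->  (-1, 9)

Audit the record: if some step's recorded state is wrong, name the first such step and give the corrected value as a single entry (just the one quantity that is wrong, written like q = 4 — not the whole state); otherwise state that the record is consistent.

step 11, x = -8

Recomputing the run from the initial state:
step 1: x = 3, y = 10
step 2: x = -5, y = 13
step 3: x = -10, y = 20
step 4: x = -10, y = 23
step 5: x = -14, y = 14
step 6: x = -16, y = 10
step 7: x = -17, y = 9
step 8: x = -10, y = 14
step 9: x = -3, y = 16
step 10: x = 0, y = 20
step 11: x = -8, y = 29
step 12: x = -7, y = 29
step 13: x = -10, y = 31
step 14: x = -1, y = 22
step 15: x = -1, y = 17
step 16: x = 2, y = 9
The first disagreement with the record is at step 11, where the value should be x = -8.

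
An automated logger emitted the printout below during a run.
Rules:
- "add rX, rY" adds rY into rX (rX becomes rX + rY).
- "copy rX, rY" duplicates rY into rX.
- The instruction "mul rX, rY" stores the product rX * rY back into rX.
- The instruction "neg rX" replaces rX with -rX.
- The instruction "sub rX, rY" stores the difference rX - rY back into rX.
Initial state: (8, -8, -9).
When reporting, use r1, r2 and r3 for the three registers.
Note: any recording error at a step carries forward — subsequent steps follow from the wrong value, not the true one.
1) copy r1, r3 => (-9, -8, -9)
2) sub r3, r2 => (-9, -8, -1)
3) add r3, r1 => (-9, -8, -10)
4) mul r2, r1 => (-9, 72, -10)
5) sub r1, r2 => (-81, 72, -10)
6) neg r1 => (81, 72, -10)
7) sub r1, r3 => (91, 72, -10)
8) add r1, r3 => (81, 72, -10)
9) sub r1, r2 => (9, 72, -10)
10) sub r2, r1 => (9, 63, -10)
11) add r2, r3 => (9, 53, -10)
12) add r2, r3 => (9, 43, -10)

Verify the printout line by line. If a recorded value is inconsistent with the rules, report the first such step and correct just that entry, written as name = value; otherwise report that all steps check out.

no error

Step 1: r1 = -9 — matches.
Step 2: r3 = -9 - -8 = -1 — in agreement.
Step 3: r3 = -1 + -9 = -10 — no discrepancy.
Step 4: r2 = -8 * -9 = 72 — checks out.
Step 5: r1 = -9 - 72 = -81 — confirmed correct.
Step 6: r1 = -(-81) = 81 — exactly as logged.
Step 7: r1 = 81 - -10 = 91 — same as recorded.
Step 8: r1 = 91 + -10 = 81 — matches.
Step 9: r1 = 81 - 72 = 9 — matches.
Step 10: r2 = 72 - 9 = 63 — exactly as logged.
Step 11: r2 = 63 + -10 = 53 — agrees with the printout.
Step 12: r2 = 53 + -10 = 43 — consistent with the printout.
The whole run recomputes cleanly — no discrepancies.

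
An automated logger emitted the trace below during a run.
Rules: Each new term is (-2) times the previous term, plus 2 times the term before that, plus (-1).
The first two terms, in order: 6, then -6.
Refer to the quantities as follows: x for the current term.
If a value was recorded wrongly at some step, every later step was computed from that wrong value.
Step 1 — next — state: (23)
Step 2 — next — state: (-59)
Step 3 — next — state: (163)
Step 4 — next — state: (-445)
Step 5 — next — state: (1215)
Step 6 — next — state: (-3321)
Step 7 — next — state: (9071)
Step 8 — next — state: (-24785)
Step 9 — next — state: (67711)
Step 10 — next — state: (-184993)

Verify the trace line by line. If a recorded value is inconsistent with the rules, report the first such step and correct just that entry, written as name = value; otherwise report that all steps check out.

no error

Step 1: x = -2*(-6) + (2)*(6) + (-1) = 23 — consistent with the trace.
Step 2: x = -2*(23) + (2)*(-6) + (-1) = -59 — confirmed correct.
Step 3: x = -2*(-59) + (2)*(23) + (-1) = 163 — matches.
Step 4: x = -2*(163) + (2)*(-59) + (-1) = -445 — verified.
Step 5: x = -2*(-445) + (2)*(163) + (-1) = 1215 — same as recorded.
Step 6: x = -2*(1215) + (2)*(-445) + (-1) = -3321 — consistent with the trace.
Step 7: x = -2*(-3321) + (2)*(1215) + (-1) = 9071 — exactly as logged.
Step 8: x = -2*(9071) + (2)*(-3321) + (-1) = -24785 — same as recorded.
Step 9: x = -2*(-24785) + (2)*(9071) + (-1) = 67711 — confirmed correct.
Step 10: x = -2*(67711) + (2)*(-24785) + (-1) = -184993 — no discrepancy.
The whole run recomputes cleanly — no discrepancies.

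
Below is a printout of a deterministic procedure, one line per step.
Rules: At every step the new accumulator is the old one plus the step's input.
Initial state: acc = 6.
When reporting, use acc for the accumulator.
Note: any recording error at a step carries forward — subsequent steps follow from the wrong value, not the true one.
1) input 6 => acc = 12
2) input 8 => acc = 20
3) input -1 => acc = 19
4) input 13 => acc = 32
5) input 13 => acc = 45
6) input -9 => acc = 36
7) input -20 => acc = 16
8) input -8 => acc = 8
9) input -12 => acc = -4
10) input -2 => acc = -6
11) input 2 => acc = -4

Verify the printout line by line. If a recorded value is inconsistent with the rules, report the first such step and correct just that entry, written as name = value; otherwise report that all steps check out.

no error

Recomputing the run from the initial state:
step 1: acc = 12
step 2: acc = 20
step 3: acc = 19
step 4: acc = 32
step 5: acc = 45
step 6: acc = 36
step 7: acc = 16
step 8: acc = 8
step 9: acc = -4
step 10: acc = -6
step 11: acc = -4
This matches the printout at every step.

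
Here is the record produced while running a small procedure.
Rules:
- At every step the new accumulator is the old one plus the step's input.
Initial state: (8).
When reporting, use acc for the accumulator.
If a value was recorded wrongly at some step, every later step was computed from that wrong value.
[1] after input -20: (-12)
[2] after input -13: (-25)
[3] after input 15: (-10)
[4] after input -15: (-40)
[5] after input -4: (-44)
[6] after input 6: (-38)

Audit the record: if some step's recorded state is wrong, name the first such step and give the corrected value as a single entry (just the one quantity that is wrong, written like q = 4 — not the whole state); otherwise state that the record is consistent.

step 4, acc = -25

step 1: acc = 8 + -20 = -12 -> checks out
step 2: acc = -12 + -13 = -25 -> exactly as logged
step 3: acc = -25 + 15 = -10 -> exactly as logged
step 4: acc = -10 + -15 = -25 -> this is not what the record shows
That makes step 4 the first incorrect line — acc = -25 is what it should show.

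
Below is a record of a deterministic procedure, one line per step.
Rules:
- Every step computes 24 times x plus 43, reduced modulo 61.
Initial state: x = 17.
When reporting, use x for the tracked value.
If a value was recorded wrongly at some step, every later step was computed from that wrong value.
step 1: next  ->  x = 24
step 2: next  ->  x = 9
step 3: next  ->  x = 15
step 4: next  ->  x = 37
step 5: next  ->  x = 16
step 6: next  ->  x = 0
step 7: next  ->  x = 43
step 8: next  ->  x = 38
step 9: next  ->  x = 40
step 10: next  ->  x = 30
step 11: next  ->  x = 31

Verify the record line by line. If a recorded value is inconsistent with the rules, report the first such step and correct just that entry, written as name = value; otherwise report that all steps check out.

Recomputing the run from the initial state:
step 1: x = 24
step 2: x = 9
step 3: x = 15
step 4: x = 37
step 5: x = 16
step 6: x = 0
step 7: x = 43
step 8: x = 38
step 9: x = 40
step 10: x = 27
step 11: x = 20
The first disagreement with the record is at step 10, where the value should be x = 27.

step 10, x = 27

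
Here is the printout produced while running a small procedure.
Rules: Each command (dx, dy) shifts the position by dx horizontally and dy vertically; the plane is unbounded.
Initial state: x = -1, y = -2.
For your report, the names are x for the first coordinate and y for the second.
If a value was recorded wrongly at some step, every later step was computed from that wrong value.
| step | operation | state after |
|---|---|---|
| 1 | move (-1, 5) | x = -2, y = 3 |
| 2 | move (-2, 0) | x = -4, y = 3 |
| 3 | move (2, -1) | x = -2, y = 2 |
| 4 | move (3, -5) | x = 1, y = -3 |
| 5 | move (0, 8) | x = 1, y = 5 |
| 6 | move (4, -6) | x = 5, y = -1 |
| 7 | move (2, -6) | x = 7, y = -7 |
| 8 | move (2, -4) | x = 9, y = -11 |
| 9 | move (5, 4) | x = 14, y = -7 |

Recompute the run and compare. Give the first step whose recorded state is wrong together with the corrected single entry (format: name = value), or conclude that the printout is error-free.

step 1: x = -1 + (-1) = -2, y = -2 + (5) = 3 -> in agreement
step 2: x = -2 + (-2) = -4, y = 3 + (0) = 3 -> consistent with the printout
step 3: x = -4 + (2) = -2, y = 3 + (-1) = 2 -> agrees with the printout
step 4: x = -2 + (3) = 1, y = 2 + (-5) = -3 -> exactly as logged
step 5: x = 1 + (0) = 1, y = -3 + (8) = 5 -> confirmed correct
step 6: x = 1 + (4) = 5, y = 5 + (-6) = -1 -> verified
step 7: x = 5 + (2) = 7, y = -1 + (-6) = -7 -> no discrepancy
step 8: x = 7 + (2) = 9, y = -7 + (-4) = -11 -> consistent with the printout
step 9: x = 9 + (5) = 14, y = -11 + (4) = -7 -> checks out
All entries verified; no error found.

no error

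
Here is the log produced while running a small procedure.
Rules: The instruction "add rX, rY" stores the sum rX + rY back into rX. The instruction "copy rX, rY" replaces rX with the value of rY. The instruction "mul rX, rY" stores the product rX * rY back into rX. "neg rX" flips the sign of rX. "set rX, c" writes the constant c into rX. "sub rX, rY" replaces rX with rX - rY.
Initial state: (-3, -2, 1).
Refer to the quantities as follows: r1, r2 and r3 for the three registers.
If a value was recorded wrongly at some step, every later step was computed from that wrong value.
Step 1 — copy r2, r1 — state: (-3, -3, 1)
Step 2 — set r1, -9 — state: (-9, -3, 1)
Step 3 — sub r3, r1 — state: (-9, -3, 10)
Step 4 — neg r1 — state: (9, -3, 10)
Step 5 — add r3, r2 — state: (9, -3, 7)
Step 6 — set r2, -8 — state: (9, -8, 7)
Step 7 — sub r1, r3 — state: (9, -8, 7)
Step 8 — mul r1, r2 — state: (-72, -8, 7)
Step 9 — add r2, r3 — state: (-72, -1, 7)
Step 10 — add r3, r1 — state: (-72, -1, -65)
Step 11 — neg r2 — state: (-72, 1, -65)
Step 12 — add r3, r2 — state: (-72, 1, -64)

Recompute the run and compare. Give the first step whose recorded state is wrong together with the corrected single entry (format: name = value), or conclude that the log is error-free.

Step 1: r2 = -3 — matches.
Step 2: r1 = -9 — verified.
Step 3: r3 = 1 - -9 = 10 — confirmed correct.
Step 4: r1 = -(-9) = 9 — in agreement.
Step 5: r3 = 10 + -3 = 7 — consistent with the log.
Step 6: r2 = -8 — matches.
Step 7: r1 = 9 - 7 = 2 — a discrepancy with the log.
First deviation found at step 7; the corrected entry is r1 = 2.

step 7, r1 = 2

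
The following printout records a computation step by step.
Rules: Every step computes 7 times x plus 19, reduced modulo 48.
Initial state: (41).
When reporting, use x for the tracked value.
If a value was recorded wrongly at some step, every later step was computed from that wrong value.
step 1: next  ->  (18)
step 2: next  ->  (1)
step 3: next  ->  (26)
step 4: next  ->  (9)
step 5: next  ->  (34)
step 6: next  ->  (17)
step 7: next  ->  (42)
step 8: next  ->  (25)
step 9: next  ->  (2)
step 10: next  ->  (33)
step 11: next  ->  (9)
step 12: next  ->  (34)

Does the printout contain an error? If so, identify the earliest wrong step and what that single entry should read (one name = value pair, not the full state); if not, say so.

Recomputing the run from the initial state:
step 1: x = 18
step 2: x = 1
step 3: x = 26
step 4: x = 9
step 5: x = 34
step 6: x = 17
step 7: x = 42
step 8: x = 25
step 9: x = 2
step 10: x = 33
step 11: x = 10
step 12: x = 41
The first disagreement with the printout is at step 11, where the value should be x = 10.

step 11, x = 10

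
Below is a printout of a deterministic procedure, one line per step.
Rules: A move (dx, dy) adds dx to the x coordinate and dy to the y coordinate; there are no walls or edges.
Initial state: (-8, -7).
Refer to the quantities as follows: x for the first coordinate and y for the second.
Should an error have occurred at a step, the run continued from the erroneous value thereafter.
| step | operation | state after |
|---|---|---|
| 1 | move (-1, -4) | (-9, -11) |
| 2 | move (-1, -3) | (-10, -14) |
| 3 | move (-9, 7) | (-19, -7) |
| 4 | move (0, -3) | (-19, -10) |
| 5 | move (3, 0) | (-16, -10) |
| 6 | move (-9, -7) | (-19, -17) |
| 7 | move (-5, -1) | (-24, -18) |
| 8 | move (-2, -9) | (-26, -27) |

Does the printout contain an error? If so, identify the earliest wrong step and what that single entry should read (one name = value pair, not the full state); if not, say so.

step 6, x = -25

Recomputing the run from the initial state:
step 1: x = -9, y = -11
step 2: x = -10, y = -14
step 3: x = -19, y = -7
step 4: x = -19, y = -10
step 5: x = -16, y = -10
step 6: x = -25, y = -17
step 7: x = -30, y = -18
step 8: x = -32, y = -27
The first disagreement with the printout is at step 6, where the value should be x = -25.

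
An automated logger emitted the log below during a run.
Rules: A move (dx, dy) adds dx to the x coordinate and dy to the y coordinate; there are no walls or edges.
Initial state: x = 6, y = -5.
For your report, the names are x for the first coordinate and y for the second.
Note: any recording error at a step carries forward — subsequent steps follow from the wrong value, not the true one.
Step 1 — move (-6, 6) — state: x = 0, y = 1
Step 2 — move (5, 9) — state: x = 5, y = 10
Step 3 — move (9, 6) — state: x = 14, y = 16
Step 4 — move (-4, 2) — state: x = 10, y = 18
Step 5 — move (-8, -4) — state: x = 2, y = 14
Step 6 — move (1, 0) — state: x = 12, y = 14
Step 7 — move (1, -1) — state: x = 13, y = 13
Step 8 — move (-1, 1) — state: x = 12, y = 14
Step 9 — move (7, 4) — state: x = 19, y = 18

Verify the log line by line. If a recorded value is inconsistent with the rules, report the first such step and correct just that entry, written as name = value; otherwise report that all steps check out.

Recomputing the run from the initial state:
step 1: x = 0, y = 1
step 2: x = 5, y = 10
step 3: x = 14, y = 16
step 4: x = 10, y = 18
step 5: x = 2, y = 14
step 6: x = 3, y = 14
step 7: x = 4, y = 13
step 8: x = 3, y = 14
step 9: x = 10, y = 18
The first disagreement with the log is at step 6, where the value should be x = 3.

step 6, x = 3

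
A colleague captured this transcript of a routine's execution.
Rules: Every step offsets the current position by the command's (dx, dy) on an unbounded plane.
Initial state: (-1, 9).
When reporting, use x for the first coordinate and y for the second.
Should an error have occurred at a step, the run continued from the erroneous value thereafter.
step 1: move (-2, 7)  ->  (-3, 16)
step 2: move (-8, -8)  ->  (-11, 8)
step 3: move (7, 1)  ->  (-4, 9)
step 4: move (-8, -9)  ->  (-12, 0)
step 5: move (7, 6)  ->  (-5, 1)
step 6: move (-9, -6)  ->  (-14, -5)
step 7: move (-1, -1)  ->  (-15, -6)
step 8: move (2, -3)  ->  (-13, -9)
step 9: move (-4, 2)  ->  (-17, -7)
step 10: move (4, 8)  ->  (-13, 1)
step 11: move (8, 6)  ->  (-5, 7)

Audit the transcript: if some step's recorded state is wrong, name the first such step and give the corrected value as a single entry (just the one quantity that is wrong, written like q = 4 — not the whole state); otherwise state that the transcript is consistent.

step 1: x = -1 + (-2) = -3, y = 9 + (7) = 16 -> verified
step 2: x = -3 + (-8) = -11, y = 16 + (-8) = 8 -> exactly as logged
step 3: x = -11 + (7) = -4, y = 8 + (1) = 9 -> agrees with the transcript
step 4: x = -4 + (-8) = -12, y = 9 + (-9) = 0 -> checks out
step 5: x = -12 + (7) = -5, y = 0 + (6) = 6 -> first mismatch against the transcript
That makes step 5 the first incorrect line — y = 6 is what it should show.

step 5, y = 6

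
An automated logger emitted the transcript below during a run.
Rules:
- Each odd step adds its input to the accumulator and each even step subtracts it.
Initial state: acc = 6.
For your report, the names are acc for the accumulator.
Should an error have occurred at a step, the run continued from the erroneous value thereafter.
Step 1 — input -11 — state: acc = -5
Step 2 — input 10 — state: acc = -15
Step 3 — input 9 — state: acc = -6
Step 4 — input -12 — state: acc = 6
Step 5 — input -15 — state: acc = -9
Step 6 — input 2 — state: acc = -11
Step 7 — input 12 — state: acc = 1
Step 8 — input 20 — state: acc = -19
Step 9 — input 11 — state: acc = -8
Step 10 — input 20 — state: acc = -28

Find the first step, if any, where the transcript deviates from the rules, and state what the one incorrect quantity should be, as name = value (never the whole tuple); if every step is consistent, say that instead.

Recomputing the run from the initial state:
step 1: acc = -5
step 2: acc = -15
step 3: acc = -6
step 4: acc = 6
step 5: acc = -9
step 6: acc = -11
step 7: acc = 1
step 8: acc = -19
step 9: acc = -8
step 10: acc = -28
This matches the transcript at every step.

no error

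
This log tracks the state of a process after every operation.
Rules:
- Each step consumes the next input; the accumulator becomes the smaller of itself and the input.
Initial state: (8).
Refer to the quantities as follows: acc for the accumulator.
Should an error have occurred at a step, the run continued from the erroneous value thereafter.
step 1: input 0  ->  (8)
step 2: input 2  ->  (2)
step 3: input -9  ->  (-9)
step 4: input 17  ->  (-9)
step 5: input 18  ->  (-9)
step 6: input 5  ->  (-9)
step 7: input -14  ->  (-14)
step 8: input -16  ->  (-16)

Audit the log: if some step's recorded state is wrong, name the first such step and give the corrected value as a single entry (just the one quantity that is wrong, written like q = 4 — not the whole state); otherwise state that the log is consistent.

step 1, acc = 0

Step 1: acc = min(8, 0) = 0 — this is not what the log shows.
The audit stops at step 1: the recorded entry is wrong and should be acc = 0.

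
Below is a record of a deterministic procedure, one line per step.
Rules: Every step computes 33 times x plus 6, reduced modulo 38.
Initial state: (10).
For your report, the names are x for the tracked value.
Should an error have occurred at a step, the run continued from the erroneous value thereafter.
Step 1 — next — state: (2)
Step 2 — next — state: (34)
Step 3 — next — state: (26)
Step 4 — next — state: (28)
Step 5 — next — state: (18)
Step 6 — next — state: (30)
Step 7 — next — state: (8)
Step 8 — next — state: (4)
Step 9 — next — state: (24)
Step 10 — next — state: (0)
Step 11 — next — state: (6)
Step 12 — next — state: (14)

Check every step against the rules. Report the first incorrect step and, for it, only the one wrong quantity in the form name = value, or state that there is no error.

Recomputing the run from the initial state:
step 1: x = 32
step 2: x = 36
step 3: x = 16
step 4: x = 2
step 5: x = 34
step 6: x = 26
step 7: x = 28
step 8: x = 18
step 9: x = 30
step 10: x = 8
step 11: x = 4
step 12: x = 24
The first disagreement with the record is at step 1, where the value should be x = 32.

step 1, x = 32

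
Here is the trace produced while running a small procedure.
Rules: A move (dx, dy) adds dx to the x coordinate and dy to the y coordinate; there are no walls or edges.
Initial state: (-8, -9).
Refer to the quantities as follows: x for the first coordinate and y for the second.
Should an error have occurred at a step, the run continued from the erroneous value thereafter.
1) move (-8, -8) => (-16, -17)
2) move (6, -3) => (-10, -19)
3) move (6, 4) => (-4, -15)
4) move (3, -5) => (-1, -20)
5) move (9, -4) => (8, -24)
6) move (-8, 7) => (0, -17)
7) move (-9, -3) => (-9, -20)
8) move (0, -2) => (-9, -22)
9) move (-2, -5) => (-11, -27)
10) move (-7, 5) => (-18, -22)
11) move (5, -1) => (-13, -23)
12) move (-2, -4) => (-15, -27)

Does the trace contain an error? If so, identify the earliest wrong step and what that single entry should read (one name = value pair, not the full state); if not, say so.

step 2, y = -20

Step 1: x = -8 + (-8) = -16, y = -9 + (-8) = -17 — consistent with the trace.
Step 2: x = -16 + (6) = -10, y = -17 + (-3) = -20 — the entry is off here.
First deviation found at step 2; the corrected entry is y = -20.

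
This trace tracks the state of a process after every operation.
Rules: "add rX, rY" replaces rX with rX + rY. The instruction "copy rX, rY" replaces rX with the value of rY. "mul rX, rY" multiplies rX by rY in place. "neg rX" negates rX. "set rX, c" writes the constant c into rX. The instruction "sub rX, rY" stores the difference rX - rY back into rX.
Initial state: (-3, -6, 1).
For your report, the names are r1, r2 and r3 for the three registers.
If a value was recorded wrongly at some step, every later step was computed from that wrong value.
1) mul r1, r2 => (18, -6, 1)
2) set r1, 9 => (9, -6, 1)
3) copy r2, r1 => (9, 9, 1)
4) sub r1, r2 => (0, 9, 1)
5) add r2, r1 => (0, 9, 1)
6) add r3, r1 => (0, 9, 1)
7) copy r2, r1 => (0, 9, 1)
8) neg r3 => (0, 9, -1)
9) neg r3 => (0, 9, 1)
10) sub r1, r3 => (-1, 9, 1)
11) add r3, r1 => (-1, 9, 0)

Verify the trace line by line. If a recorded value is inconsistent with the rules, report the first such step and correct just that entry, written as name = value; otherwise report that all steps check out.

step 7, r2 = 0

Recomputing the run from the initial state:
step 1: r1 = 18, r2 = -6, r3 = 1
step 2: r1 = 9, r2 = -6, r3 = 1
step 3: r1 = 9, r2 = 9, r3 = 1
step 4: r1 = 0, r2 = 9, r3 = 1
step 5: r1 = 0, r2 = 9, r3 = 1
step 6: r1 = 0, r2 = 9, r3 = 1
step 7: r1 = 0, r2 = 0, r3 = 1
step 8: r1 = 0, r2 = 0, r3 = -1
step 9: r1 = 0, r2 = 0, r3 = 1
step 10: r1 = -1, r2 = 0, r3 = 1
step 11: r1 = -1, r2 = 0, r3 = 0
The first disagreement with the trace is at step 7, where the value should be r2 = 0.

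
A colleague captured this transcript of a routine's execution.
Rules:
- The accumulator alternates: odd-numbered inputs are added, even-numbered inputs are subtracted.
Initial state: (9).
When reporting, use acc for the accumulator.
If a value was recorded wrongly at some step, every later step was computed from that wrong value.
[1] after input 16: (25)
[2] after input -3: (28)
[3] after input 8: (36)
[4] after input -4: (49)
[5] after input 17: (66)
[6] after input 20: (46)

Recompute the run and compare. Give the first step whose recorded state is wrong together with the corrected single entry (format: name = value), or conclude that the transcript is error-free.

step 4, acc = 40

Recomputing the run from the initial state:
step 1: acc = 25
step 2: acc = 28
step 3: acc = 36
step 4: acc = 40
step 5: acc = 57
step 6: acc = 37
The first disagreement with the transcript is at step 4, where the value should be acc = 40.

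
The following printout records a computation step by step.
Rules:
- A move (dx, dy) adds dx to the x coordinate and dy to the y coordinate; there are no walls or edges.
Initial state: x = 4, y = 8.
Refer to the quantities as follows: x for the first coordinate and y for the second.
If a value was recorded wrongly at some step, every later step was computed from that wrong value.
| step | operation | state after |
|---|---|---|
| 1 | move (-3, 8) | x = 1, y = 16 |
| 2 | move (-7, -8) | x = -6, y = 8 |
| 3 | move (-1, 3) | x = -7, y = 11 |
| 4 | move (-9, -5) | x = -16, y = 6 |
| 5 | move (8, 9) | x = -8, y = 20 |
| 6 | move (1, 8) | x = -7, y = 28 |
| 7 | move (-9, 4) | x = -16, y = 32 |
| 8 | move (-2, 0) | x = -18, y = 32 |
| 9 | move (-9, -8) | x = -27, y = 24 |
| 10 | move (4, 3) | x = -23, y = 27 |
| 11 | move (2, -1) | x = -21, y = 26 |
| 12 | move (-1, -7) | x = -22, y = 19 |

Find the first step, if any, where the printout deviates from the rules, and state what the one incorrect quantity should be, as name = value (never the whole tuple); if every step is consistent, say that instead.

step 5, y = 15

Recomputing the run from the initial state:
step 1: x = 1, y = 16
step 2: x = -6, y = 8
step 3: x = -7, y = 11
step 4: x = -16, y = 6
step 5: x = -8, y = 15
step 6: x = -7, y = 23
step 7: x = -16, y = 27
step 8: x = -18, y = 27
step 9: x = -27, y = 19
step 10: x = -23, y = 22
step 11: x = -21, y = 21
step 12: x = -22, y = 14
The first disagreement with the printout is at step 5, where the value should be y = 15.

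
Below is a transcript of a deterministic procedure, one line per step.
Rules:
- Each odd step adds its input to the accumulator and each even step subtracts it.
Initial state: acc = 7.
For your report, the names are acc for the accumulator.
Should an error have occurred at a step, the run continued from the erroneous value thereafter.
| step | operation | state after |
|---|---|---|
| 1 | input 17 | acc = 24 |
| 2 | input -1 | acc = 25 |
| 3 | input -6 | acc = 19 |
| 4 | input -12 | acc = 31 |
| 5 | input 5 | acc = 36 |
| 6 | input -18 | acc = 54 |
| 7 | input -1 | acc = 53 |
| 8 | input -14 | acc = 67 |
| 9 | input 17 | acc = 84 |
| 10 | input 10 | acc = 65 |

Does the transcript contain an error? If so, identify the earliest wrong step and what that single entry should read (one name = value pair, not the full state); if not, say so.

Step 1: acc = 7 + 17 = 24 — no discrepancy.
Step 2: acc = 24 - -1 = 25 — verified.
Step 3: acc = 25 + -6 = 19 — consistent with the transcript.
Step 4: acc = 19 - -12 = 31 — in agreement.
Step 5: acc = 31 + 5 = 36 — in agreement.
Step 6: acc = 36 - -18 = 54 — agrees with the transcript.
Step 7: acc = 54 + -1 = 53 — matches.
Step 8: acc = 53 - -14 = 67 — in agreement.
Step 9: acc = 67 + 17 = 84 — consistent with the transcript.
Step 10: acc = 84 - 10 = 74 — first mismatch against the transcript.
So the first discrepancy is step 10, where the right value is acc = 74.

step 10, acc = 74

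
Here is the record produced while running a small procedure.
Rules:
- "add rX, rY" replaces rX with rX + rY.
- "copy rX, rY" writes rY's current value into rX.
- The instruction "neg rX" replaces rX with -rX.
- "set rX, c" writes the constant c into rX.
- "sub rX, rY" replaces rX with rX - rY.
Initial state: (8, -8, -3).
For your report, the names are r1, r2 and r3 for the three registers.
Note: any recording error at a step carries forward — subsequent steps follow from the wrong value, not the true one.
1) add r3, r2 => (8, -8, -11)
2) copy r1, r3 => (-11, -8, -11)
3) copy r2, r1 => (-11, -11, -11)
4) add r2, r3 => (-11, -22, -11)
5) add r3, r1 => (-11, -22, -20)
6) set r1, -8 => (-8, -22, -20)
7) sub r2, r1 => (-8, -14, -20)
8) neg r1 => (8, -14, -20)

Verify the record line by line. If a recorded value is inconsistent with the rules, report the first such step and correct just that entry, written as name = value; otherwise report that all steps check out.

Step 1: r3 = -3 + -8 = -11 — consistent with the record.
Step 2: r1 = -11 — no discrepancy.
Step 3: r2 = -11 — no discrepancy.
Step 4: r2 = -11 + -11 = -22 — exactly as logged.
Step 5: r3 = -11 + -11 = -22 — first mismatch against the record.
First incorrect step: 5; the correct value is r3 = -22.

step 5, r3 = -22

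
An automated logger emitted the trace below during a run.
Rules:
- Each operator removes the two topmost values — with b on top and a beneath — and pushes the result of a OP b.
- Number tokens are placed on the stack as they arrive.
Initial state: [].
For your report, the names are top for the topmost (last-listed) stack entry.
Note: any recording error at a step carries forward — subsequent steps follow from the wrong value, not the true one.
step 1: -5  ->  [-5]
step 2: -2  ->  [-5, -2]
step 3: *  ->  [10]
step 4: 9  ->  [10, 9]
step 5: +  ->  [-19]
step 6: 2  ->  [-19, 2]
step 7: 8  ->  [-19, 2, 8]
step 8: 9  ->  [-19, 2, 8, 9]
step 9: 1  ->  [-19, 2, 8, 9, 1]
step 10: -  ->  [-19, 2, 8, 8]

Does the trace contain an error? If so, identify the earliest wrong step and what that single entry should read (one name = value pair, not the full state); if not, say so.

Recomputing the run from the initial state:
step 1: [-5]
step 2: [-5, -2]
step 3: [10]
step 4: [10, 9]
step 5: [19]
step 6: [19, 2]
step 7: [19, 2, 8]
step 8: [19, 2, 8, 9]
step 9: [19, 2, 8, 9, 1]
step 10: [19, 2, 8, 8]
The first disagreement with the trace is at step 5, where the value should be top = 19.

step 5, top = 19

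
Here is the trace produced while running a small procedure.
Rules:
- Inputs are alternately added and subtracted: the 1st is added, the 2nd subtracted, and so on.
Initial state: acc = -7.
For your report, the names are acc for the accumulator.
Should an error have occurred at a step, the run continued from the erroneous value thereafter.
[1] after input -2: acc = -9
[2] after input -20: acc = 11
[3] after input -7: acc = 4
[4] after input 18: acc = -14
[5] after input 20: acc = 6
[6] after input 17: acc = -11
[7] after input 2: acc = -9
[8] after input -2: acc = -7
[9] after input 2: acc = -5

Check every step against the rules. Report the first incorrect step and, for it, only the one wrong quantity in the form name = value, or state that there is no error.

Recomputing the run from the initial state:
step 1: acc = -9
step 2: acc = 11
step 3: acc = 4
step 4: acc = -14
step 5: acc = 6
step 6: acc = -11
step 7: acc = -9
step 8: acc = -7
step 9: acc = -5
This matches the trace at every step.

no error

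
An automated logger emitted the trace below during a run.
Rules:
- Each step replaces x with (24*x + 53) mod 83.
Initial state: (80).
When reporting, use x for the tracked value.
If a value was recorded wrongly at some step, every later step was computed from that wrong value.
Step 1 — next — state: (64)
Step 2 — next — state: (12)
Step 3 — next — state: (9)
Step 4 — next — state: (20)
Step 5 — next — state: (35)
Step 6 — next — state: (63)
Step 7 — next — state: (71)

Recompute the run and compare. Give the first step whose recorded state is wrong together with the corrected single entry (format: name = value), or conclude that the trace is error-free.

Recomputing the run from the initial state:
step 1: x = 64
step 2: x = 12
step 3: x = 9
step 4: x = 20
step 5: x = 35
step 6: x = 63
step 7: x = 71
This matches the trace at every step.

no error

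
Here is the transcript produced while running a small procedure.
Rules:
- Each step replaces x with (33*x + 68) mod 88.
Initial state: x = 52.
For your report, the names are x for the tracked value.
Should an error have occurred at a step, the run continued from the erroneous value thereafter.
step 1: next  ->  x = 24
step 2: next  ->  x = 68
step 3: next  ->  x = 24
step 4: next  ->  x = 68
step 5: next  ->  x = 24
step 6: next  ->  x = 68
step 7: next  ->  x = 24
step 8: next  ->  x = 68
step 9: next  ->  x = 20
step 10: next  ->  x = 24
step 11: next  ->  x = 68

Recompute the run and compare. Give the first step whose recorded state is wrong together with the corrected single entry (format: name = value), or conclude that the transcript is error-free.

step 9, x = 24

Recomputing the run from the initial state:
step 1: x = 24
step 2: x = 68
step 3: x = 24
step 4: x = 68
step 5: x = 24
step 6: x = 68
step 7: x = 24
step 8: x = 68
step 9: x = 24
step 10: x = 68
step 11: x = 24
The first disagreement with the transcript is at step 9, where the value should be x = 24.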